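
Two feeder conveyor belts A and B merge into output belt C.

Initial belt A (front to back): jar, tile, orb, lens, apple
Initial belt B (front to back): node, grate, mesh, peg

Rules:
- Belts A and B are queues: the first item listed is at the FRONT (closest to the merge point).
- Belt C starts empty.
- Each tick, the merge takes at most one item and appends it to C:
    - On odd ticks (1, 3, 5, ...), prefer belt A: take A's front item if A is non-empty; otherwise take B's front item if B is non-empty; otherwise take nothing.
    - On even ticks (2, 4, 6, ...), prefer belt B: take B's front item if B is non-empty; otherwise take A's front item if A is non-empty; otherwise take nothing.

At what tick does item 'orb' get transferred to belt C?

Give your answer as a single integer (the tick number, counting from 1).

Tick 1: prefer A, take jar from A; A=[tile,orb,lens,apple] B=[node,grate,mesh,peg] C=[jar]
Tick 2: prefer B, take node from B; A=[tile,orb,lens,apple] B=[grate,mesh,peg] C=[jar,node]
Tick 3: prefer A, take tile from A; A=[orb,lens,apple] B=[grate,mesh,peg] C=[jar,node,tile]
Tick 4: prefer B, take grate from B; A=[orb,lens,apple] B=[mesh,peg] C=[jar,node,tile,grate]
Tick 5: prefer A, take orb from A; A=[lens,apple] B=[mesh,peg] C=[jar,node,tile,grate,orb]

Answer: 5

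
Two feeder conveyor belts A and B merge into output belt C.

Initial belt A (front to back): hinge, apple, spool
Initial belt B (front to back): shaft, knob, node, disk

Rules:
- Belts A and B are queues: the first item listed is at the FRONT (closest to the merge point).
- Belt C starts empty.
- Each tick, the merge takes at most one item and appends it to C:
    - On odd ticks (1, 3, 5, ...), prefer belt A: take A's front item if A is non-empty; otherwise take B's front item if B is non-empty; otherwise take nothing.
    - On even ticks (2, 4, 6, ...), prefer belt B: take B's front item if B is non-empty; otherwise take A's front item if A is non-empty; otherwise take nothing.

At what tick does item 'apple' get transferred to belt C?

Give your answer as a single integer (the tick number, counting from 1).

Answer: 3

Derivation:
Tick 1: prefer A, take hinge from A; A=[apple,spool] B=[shaft,knob,node,disk] C=[hinge]
Tick 2: prefer B, take shaft from B; A=[apple,spool] B=[knob,node,disk] C=[hinge,shaft]
Tick 3: prefer A, take apple from A; A=[spool] B=[knob,node,disk] C=[hinge,shaft,apple]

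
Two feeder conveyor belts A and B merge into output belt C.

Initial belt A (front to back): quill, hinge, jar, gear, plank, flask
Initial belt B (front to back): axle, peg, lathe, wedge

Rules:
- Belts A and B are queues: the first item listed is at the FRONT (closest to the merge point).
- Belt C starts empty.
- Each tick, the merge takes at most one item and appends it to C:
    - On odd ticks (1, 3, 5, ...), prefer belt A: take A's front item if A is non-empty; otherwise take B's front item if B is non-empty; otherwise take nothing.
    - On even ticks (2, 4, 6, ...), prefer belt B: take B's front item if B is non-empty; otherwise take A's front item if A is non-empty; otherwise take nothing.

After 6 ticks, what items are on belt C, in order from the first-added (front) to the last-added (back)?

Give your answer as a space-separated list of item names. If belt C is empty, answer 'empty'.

Answer: quill axle hinge peg jar lathe

Derivation:
Tick 1: prefer A, take quill from A; A=[hinge,jar,gear,plank,flask] B=[axle,peg,lathe,wedge] C=[quill]
Tick 2: prefer B, take axle from B; A=[hinge,jar,gear,plank,flask] B=[peg,lathe,wedge] C=[quill,axle]
Tick 3: prefer A, take hinge from A; A=[jar,gear,plank,flask] B=[peg,lathe,wedge] C=[quill,axle,hinge]
Tick 4: prefer B, take peg from B; A=[jar,gear,plank,flask] B=[lathe,wedge] C=[quill,axle,hinge,peg]
Tick 5: prefer A, take jar from A; A=[gear,plank,flask] B=[lathe,wedge] C=[quill,axle,hinge,peg,jar]
Tick 6: prefer B, take lathe from B; A=[gear,plank,flask] B=[wedge] C=[quill,axle,hinge,peg,jar,lathe]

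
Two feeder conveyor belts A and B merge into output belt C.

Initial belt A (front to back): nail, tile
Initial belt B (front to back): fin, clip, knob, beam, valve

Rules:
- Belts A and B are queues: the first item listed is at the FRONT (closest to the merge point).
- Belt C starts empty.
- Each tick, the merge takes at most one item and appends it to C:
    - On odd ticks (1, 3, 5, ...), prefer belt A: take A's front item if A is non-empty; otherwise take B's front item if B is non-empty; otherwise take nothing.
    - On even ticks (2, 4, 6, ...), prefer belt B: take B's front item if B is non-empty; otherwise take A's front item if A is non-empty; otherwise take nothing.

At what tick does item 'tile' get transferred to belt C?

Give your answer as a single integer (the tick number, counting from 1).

Answer: 3

Derivation:
Tick 1: prefer A, take nail from A; A=[tile] B=[fin,clip,knob,beam,valve] C=[nail]
Tick 2: prefer B, take fin from B; A=[tile] B=[clip,knob,beam,valve] C=[nail,fin]
Tick 3: prefer A, take tile from A; A=[-] B=[clip,knob,beam,valve] C=[nail,fin,tile]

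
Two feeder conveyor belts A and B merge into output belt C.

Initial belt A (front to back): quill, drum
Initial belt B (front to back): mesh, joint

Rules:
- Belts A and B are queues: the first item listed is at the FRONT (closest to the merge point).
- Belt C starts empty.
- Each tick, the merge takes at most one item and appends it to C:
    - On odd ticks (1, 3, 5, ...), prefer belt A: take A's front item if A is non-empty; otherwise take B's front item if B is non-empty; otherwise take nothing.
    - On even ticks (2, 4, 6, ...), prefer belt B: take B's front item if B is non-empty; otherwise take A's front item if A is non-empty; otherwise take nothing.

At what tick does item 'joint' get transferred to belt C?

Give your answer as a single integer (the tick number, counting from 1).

Answer: 4

Derivation:
Tick 1: prefer A, take quill from A; A=[drum] B=[mesh,joint] C=[quill]
Tick 2: prefer B, take mesh from B; A=[drum] B=[joint] C=[quill,mesh]
Tick 3: prefer A, take drum from A; A=[-] B=[joint] C=[quill,mesh,drum]
Tick 4: prefer B, take joint from B; A=[-] B=[-] C=[quill,mesh,drum,joint]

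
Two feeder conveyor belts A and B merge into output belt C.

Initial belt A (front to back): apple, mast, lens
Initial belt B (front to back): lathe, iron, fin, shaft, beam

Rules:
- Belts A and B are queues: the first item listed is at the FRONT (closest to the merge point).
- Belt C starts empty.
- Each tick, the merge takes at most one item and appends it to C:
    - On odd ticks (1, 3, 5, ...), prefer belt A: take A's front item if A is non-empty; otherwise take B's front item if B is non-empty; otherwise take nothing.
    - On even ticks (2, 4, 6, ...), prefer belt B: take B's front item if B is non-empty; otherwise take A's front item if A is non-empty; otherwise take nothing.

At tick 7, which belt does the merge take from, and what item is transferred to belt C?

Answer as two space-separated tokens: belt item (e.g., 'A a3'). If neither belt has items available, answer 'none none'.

Tick 1: prefer A, take apple from A; A=[mast,lens] B=[lathe,iron,fin,shaft,beam] C=[apple]
Tick 2: prefer B, take lathe from B; A=[mast,lens] B=[iron,fin,shaft,beam] C=[apple,lathe]
Tick 3: prefer A, take mast from A; A=[lens] B=[iron,fin,shaft,beam] C=[apple,lathe,mast]
Tick 4: prefer B, take iron from B; A=[lens] B=[fin,shaft,beam] C=[apple,lathe,mast,iron]
Tick 5: prefer A, take lens from A; A=[-] B=[fin,shaft,beam] C=[apple,lathe,mast,iron,lens]
Tick 6: prefer B, take fin from B; A=[-] B=[shaft,beam] C=[apple,lathe,mast,iron,lens,fin]
Tick 7: prefer A, take shaft from B; A=[-] B=[beam] C=[apple,lathe,mast,iron,lens,fin,shaft]

Answer: B shaft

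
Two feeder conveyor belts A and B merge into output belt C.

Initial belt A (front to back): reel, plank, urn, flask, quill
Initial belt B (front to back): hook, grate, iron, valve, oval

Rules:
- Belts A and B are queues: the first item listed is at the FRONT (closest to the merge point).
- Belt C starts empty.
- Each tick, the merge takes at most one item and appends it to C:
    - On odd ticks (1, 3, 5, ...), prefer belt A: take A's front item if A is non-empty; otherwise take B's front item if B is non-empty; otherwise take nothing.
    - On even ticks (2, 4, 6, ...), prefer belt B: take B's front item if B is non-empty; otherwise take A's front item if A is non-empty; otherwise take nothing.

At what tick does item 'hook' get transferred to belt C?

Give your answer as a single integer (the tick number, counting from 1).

Answer: 2

Derivation:
Tick 1: prefer A, take reel from A; A=[plank,urn,flask,quill] B=[hook,grate,iron,valve,oval] C=[reel]
Tick 2: prefer B, take hook from B; A=[plank,urn,flask,quill] B=[grate,iron,valve,oval] C=[reel,hook]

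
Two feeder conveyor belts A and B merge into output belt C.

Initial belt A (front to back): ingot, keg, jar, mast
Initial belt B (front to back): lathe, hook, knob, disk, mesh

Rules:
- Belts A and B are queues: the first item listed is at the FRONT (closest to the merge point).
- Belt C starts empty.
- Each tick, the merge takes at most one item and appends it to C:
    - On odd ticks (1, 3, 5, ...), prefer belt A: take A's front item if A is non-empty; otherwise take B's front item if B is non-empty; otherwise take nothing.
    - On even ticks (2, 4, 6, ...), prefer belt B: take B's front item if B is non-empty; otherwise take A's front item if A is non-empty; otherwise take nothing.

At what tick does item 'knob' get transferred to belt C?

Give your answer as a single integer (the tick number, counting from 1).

Answer: 6

Derivation:
Tick 1: prefer A, take ingot from A; A=[keg,jar,mast] B=[lathe,hook,knob,disk,mesh] C=[ingot]
Tick 2: prefer B, take lathe from B; A=[keg,jar,mast] B=[hook,knob,disk,mesh] C=[ingot,lathe]
Tick 3: prefer A, take keg from A; A=[jar,mast] B=[hook,knob,disk,mesh] C=[ingot,lathe,keg]
Tick 4: prefer B, take hook from B; A=[jar,mast] B=[knob,disk,mesh] C=[ingot,lathe,keg,hook]
Tick 5: prefer A, take jar from A; A=[mast] B=[knob,disk,mesh] C=[ingot,lathe,keg,hook,jar]
Tick 6: prefer B, take knob from B; A=[mast] B=[disk,mesh] C=[ingot,lathe,keg,hook,jar,knob]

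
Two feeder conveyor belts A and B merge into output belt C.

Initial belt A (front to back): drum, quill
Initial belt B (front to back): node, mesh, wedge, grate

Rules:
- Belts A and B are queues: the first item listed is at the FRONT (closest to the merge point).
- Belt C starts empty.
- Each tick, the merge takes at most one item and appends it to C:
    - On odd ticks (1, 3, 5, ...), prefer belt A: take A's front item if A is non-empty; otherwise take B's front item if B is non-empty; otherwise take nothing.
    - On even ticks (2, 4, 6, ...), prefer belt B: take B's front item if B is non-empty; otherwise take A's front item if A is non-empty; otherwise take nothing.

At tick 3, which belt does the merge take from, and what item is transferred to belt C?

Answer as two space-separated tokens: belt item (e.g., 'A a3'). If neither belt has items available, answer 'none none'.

Answer: A quill

Derivation:
Tick 1: prefer A, take drum from A; A=[quill] B=[node,mesh,wedge,grate] C=[drum]
Tick 2: prefer B, take node from B; A=[quill] B=[mesh,wedge,grate] C=[drum,node]
Tick 3: prefer A, take quill from A; A=[-] B=[mesh,wedge,grate] C=[drum,node,quill]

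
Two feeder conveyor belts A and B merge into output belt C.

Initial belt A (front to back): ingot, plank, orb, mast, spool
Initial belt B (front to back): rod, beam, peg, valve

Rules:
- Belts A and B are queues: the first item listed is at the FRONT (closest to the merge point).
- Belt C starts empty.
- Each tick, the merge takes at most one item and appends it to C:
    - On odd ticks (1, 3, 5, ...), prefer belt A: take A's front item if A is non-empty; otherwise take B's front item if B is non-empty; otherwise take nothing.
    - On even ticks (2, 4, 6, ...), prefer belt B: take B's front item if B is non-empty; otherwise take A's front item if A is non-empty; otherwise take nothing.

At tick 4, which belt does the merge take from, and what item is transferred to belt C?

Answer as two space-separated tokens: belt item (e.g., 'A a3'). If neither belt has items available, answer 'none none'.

Tick 1: prefer A, take ingot from A; A=[plank,orb,mast,spool] B=[rod,beam,peg,valve] C=[ingot]
Tick 2: prefer B, take rod from B; A=[plank,orb,mast,spool] B=[beam,peg,valve] C=[ingot,rod]
Tick 3: prefer A, take plank from A; A=[orb,mast,spool] B=[beam,peg,valve] C=[ingot,rod,plank]
Tick 4: prefer B, take beam from B; A=[orb,mast,spool] B=[peg,valve] C=[ingot,rod,plank,beam]

Answer: B beam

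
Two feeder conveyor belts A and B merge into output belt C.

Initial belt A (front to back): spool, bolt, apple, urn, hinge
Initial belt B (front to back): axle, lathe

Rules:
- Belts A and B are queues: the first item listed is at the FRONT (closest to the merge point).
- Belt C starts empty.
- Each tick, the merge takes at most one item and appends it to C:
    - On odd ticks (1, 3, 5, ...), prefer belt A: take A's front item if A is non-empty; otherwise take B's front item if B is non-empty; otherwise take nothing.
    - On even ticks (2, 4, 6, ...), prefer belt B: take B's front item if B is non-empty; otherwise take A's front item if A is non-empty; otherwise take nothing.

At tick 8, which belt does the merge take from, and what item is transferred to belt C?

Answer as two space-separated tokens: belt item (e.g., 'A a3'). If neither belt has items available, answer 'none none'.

Answer: none none

Derivation:
Tick 1: prefer A, take spool from A; A=[bolt,apple,urn,hinge] B=[axle,lathe] C=[spool]
Tick 2: prefer B, take axle from B; A=[bolt,apple,urn,hinge] B=[lathe] C=[spool,axle]
Tick 3: prefer A, take bolt from A; A=[apple,urn,hinge] B=[lathe] C=[spool,axle,bolt]
Tick 4: prefer B, take lathe from B; A=[apple,urn,hinge] B=[-] C=[spool,axle,bolt,lathe]
Tick 5: prefer A, take apple from A; A=[urn,hinge] B=[-] C=[spool,axle,bolt,lathe,apple]
Tick 6: prefer B, take urn from A; A=[hinge] B=[-] C=[spool,axle,bolt,lathe,apple,urn]
Tick 7: prefer A, take hinge from A; A=[-] B=[-] C=[spool,axle,bolt,lathe,apple,urn,hinge]
Tick 8: prefer B, both empty, nothing taken; A=[-] B=[-] C=[spool,axle,bolt,lathe,apple,urn,hinge]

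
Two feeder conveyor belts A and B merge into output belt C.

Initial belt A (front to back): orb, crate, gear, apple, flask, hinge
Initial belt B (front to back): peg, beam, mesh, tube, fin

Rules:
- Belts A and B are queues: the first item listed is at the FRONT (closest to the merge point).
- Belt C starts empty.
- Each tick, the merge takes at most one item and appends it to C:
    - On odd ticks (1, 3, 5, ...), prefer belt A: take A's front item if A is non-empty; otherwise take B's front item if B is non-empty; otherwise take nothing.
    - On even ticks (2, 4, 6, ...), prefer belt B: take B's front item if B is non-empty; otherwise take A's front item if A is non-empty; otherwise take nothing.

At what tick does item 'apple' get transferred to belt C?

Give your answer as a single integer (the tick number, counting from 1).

Answer: 7

Derivation:
Tick 1: prefer A, take orb from A; A=[crate,gear,apple,flask,hinge] B=[peg,beam,mesh,tube,fin] C=[orb]
Tick 2: prefer B, take peg from B; A=[crate,gear,apple,flask,hinge] B=[beam,mesh,tube,fin] C=[orb,peg]
Tick 3: prefer A, take crate from A; A=[gear,apple,flask,hinge] B=[beam,mesh,tube,fin] C=[orb,peg,crate]
Tick 4: prefer B, take beam from B; A=[gear,apple,flask,hinge] B=[mesh,tube,fin] C=[orb,peg,crate,beam]
Tick 5: prefer A, take gear from A; A=[apple,flask,hinge] B=[mesh,tube,fin] C=[orb,peg,crate,beam,gear]
Tick 6: prefer B, take mesh from B; A=[apple,flask,hinge] B=[tube,fin] C=[orb,peg,crate,beam,gear,mesh]
Tick 7: prefer A, take apple from A; A=[flask,hinge] B=[tube,fin] C=[orb,peg,crate,beam,gear,mesh,apple]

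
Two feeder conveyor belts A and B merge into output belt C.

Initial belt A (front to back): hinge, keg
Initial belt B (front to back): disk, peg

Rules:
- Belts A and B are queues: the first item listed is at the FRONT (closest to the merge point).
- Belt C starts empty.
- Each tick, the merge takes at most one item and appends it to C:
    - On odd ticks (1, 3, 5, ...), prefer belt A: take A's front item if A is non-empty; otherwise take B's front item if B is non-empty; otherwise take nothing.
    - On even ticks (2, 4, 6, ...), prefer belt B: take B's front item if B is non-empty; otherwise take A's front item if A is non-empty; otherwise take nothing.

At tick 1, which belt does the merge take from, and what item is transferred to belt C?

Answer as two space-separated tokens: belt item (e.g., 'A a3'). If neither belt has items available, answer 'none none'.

Answer: A hinge

Derivation:
Tick 1: prefer A, take hinge from A; A=[keg] B=[disk,peg] C=[hinge]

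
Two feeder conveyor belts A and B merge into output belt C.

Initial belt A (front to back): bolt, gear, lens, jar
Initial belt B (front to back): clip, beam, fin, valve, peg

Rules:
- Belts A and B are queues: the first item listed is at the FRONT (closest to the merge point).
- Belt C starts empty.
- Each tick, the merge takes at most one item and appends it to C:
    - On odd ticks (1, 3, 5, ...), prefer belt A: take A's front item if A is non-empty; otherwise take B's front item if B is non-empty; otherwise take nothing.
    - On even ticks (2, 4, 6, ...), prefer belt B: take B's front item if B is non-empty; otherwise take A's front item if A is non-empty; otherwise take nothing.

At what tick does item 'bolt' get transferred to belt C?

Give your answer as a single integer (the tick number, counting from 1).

Tick 1: prefer A, take bolt from A; A=[gear,lens,jar] B=[clip,beam,fin,valve,peg] C=[bolt]

Answer: 1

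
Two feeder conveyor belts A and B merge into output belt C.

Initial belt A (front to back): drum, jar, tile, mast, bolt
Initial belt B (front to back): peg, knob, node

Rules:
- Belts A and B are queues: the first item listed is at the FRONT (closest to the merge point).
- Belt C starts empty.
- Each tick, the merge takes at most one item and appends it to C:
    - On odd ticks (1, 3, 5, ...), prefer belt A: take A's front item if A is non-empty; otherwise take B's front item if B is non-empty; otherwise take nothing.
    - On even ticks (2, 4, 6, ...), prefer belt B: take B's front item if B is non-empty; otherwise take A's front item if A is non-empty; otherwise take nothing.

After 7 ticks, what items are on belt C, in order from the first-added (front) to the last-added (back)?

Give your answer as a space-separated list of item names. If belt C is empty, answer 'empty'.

Tick 1: prefer A, take drum from A; A=[jar,tile,mast,bolt] B=[peg,knob,node] C=[drum]
Tick 2: prefer B, take peg from B; A=[jar,tile,mast,bolt] B=[knob,node] C=[drum,peg]
Tick 3: prefer A, take jar from A; A=[tile,mast,bolt] B=[knob,node] C=[drum,peg,jar]
Tick 4: prefer B, take knob from B; A=[tile,mast,bolt] B=[node] C=[drum,peg,jar,knob]
Tick 5: prefer A, take tile from A; A=[mast,bolt] B=[node] C=[drum,peg,jar,knob,tile]
Tick 6: prefer B, take node from B; A=[mast,bolt] B=[-] C=[drum,peg,jar,knob,tile,node]
Tick 7: prefer A, take mast from A; A=[bolt] B=[-] C=[drum,peg,jar,knob,tile,node,mast]

Answer: drum peg jar knob tile node mast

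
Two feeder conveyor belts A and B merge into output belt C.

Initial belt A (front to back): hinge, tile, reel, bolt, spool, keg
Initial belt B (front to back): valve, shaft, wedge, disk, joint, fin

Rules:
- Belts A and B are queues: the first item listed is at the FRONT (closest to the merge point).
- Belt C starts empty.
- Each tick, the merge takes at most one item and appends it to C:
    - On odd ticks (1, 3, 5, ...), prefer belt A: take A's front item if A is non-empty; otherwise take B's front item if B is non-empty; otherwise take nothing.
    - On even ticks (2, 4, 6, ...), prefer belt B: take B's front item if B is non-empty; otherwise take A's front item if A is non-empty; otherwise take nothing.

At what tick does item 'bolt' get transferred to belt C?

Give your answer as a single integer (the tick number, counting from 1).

Tick 1: prefer A, take hinge from A; A=[tile,reel,bolt,spool,keg] B=[valve,shaft,wedge,disk,joint,fin] C=[hinge]
Tick 2: prefer B, take valve from B; A=[tile,reel,bolt,spool,keg] B=[shaft,wedge,disk,joint,fin] C=[hinge,valve]
Tick 3: prefer A, take tile from A; A=[reel,bolt,spool,keg] B=[shaft,wedge,disk,joint,fin] C=[hinge,valve,tile]
Tick 4: prefer B, take shaft from B; A=[reel,bolt,spool,keg] B=[wedge,disk,joint,fin] C=[hinge,valve,tile,shaft]
Tick 5: prefer A, take reel from A; A=[bolt,spool,keg] B=[wedge,disk,joint,fin] C=[hinge,valve,tile,shaft,reel]
Tick 6: prefer B, take wedge from B; A=[bolt,spool,keg] B=[disk,joint,fin] C=[hinge,valve,tile,shaft,reel,wedge]
Tick 7: prefer A, take bolt from A; A=[spool,keg] B=[disk,joint,fin] C=[hinge,valve,tile,shaft,reel,wedge,bolt]

Answer: 7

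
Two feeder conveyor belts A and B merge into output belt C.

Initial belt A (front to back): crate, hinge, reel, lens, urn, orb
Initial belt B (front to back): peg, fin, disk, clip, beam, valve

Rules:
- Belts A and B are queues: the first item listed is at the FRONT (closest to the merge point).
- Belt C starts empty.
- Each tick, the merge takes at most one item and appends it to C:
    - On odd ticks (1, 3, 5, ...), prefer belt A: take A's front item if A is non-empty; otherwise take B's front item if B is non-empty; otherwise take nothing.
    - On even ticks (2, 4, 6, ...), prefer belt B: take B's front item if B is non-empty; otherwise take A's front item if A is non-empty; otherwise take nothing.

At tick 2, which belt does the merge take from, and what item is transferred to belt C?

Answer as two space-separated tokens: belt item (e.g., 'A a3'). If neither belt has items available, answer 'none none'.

Tick 1: prefer A, take crate from A; A=[hinge,reel,lens,urn,orb] B=[peg,fin,disk,clip,beam,valve] C=[crate]
Tick 2: prefer B, take peg from B; A=[hinge,reel,lens,urn,orb] B=[fin,disk,clip,beam,valve] C=[crate,peg]

Answer: B peg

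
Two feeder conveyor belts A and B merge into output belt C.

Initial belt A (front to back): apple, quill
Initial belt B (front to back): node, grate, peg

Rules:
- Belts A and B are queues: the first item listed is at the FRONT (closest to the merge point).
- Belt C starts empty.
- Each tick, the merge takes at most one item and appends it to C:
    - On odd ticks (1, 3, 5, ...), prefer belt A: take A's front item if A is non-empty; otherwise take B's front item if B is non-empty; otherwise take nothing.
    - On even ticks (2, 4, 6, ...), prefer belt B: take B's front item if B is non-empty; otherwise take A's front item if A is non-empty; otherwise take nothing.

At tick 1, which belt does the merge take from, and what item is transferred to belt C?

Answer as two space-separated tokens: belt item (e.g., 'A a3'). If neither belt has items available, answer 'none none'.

Tick 1: prefer A, take apple from A; A=[quill] B=[node,grate,peg] C=[apple]

Answer: A apple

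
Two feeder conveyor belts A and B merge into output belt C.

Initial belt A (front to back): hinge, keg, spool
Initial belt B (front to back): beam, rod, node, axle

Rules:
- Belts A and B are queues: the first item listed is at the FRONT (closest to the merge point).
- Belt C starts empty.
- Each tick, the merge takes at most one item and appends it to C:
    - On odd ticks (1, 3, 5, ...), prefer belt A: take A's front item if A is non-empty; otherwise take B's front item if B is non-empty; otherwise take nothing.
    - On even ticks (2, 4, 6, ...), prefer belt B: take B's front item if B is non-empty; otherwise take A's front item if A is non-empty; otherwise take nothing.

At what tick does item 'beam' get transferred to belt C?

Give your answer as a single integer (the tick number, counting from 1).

Tick 1: prefer A, take hinge from A; A=[keg,spool] B=[beam,rod,node,axle] C=[hinge]
Tick 2: prefer B, take beam from B; A=[keg,spool] B=[rod,node,axle] C=[hinge,beam]

Answer: 2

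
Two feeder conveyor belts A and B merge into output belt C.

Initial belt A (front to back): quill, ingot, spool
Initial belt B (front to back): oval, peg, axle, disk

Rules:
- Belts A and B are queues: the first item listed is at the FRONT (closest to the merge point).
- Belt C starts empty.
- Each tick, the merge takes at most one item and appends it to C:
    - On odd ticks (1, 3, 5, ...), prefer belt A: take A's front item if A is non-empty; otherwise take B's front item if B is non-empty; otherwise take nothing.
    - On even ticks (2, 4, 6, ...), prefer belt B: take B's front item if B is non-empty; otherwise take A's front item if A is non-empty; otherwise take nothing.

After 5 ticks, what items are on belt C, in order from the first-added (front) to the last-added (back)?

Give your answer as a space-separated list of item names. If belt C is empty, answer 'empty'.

Tick 1: prefer A, take quill from A; A=[ingot,spool] B=[oval,peg,axle,disk] C=[quill]
Tick 2: prefer B, take oval from B; A=[ingot,spool] B=[peg,axle,disk] C=[quill,oval]
Tick 3: prefer A, take ingot from A; A=[spool] B=[peg,axle,disk] C=[quill,oval,ingot]
Tick 4: prefer B, take peg from B; A=[spool] B=[axle,disk] C=[quill,oval,ingot,peg]
Tick 5: prefer A, take spool from A; A=[-] B=[axle,disk] C=[quill,oval,ingot,peg,spool]

Answer: quill oval ingot peg spool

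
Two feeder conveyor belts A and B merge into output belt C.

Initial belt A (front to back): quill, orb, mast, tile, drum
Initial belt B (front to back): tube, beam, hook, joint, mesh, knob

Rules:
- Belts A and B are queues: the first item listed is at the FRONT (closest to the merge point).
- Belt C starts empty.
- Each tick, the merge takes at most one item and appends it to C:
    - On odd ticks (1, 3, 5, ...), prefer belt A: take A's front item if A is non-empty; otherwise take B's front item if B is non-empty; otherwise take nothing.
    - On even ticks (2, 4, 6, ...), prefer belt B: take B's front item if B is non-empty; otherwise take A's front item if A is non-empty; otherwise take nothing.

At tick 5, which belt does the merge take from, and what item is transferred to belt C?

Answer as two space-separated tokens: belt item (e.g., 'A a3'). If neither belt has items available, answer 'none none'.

Tick 1: prefer A, take quill from A; A=[orb,mast,tile,drum] B=[tube,beam,hook,joint,mesh,knob] C=[quill]
Tick 2: prefer B, take tube from B; A=[orb,mast,tile,drum] B=[beam,hook,joint,mesh,knob] C=[quill,tube]
Tick 3: prefer A, take orb from A; A=[mast,tile,drum] B=[beam,hook,joint,mesh,knob] C=[quill,tube,orb]
Tick 4: prefer B, take beam from B; A=[mast,tile,drum] B=[hook,joint,mesh,knob] C=[quill,tube,orb,beam]
Tick 5: prefer A, take mast from A; A=[tile,drum] B=[hook,joint,mesh,knob] C=[quill,tube,orb,beam,mast]

Answer: A mast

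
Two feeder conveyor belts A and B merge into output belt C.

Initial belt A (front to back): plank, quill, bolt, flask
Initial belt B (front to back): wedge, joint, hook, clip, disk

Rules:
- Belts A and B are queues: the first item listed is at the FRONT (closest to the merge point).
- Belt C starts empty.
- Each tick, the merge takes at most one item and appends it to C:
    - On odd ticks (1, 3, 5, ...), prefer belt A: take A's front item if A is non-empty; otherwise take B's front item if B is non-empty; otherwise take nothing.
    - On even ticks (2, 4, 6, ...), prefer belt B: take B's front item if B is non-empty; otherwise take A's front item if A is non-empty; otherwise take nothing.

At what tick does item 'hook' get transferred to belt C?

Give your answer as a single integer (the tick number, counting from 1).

Answer: 6

Derivation:
Tick 1: prefer A, take plank from A; A=[quill,bolt,flask] B=[wedge,joint,hook,clip,disk] C=[plank]
Tick 2: prefer B, take wedge from B; A=[quill,bolt,flask] B=[joint,hook,clip,disk] C=[plank,wedge]
Tick 3: prefer A, take quill from A; A=[bolt,flask] B=[joint,hook,clip,disk] C=[plank,wedge,quill]
Tick 4: prefer B, take joint from B; A=[bolt,flask] B=[hook,clip,disk] C=[plank,wedge,quill,joint]
Tick 5: prefer A, take bolt from A; A=[flask] B=[hook,clip,disk] C=[plank,wedge,quill,joint,bolt]
Tick 6: prefer B, take hook from B; A=[flask] B=[clip,disk] C=[plank,wedge,quill,joint,bolt,hook]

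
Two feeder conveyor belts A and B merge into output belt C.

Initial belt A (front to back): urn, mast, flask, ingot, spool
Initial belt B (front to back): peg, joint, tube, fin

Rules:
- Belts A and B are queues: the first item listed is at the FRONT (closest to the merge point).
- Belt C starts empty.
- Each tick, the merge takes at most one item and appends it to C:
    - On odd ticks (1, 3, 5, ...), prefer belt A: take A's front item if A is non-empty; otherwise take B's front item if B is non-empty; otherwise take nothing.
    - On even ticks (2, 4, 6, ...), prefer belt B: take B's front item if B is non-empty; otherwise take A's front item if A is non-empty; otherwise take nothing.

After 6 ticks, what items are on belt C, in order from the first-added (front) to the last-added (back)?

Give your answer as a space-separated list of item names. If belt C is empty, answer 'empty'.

Tick 1: prefer A, take urn from A; A=[mast,flask,ingot,spool] B=[peg,joint,tube,fin] C=[urn]
Tick 2: prefer B, take peg from B; A=[mast,flask,ingot,spool] B=[joint,tube,fin] C=[urn,peg]
Tick 3: prefer A, take mast from A; A=[flask,ingot,spool] B=[joint,tube,fin] C=[urn,peg,mast]
Tick 4: prefer B, take joint from B; A=[flask,ingot,spool] B=[tube,fin] C=[urn,peg,mast,joint]
Tick 5: prefer A, take flask from A; A=[ingot,spool] B=[tube,fin] C=[urn,peg,mast,joint,flask]
Tick 6: prefer B, take tube from B; A=[ingot,spool] B=[fin] C=[urn,peg,mast,joint,flask,tube]

Answer: urn peg mast joint flask tube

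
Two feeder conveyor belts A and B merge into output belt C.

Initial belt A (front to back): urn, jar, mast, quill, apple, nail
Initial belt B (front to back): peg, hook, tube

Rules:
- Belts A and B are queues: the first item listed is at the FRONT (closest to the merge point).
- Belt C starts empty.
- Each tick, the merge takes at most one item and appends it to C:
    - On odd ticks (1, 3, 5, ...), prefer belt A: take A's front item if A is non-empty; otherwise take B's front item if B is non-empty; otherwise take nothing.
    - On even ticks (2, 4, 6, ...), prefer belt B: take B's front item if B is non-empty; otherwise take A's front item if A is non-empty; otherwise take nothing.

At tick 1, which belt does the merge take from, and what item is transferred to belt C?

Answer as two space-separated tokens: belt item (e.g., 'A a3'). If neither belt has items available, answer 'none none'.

Answer: A urn

Derivation:
Tick 1: prefer A, take urn from A; A=[jar,mast,quill,apple,nail] B=[peg,hook,tube] C=[urn]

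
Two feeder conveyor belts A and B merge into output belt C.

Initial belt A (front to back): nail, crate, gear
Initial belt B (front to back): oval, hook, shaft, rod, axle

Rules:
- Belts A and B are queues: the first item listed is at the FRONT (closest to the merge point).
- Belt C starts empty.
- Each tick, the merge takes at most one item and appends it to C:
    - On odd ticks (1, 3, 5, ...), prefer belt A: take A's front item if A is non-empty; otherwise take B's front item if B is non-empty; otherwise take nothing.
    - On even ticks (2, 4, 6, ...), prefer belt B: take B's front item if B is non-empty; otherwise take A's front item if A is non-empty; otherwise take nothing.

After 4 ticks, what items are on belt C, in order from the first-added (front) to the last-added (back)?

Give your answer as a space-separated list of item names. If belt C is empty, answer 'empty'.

Tick 1: prefer A, take nail from A; A=[crate,gear] B=[oval,hook,shaft,rod,axle] C=[nail]
Tick 2: prefer B, take oval from B; A=[crate,gear] B=[hook,shaft,rod,axle] C=[nail,oval]
Tick 3: prefer A, take crate from A; A=[gear] B=[hook,shaft,rod,axle] C=[nail,oval,crate]
Tick 4: prefer B, take hook from B; A=[gear] B=[shaft,rod,axle] C=[nail,oval,crate,hook]

Answer: nail oval crate hook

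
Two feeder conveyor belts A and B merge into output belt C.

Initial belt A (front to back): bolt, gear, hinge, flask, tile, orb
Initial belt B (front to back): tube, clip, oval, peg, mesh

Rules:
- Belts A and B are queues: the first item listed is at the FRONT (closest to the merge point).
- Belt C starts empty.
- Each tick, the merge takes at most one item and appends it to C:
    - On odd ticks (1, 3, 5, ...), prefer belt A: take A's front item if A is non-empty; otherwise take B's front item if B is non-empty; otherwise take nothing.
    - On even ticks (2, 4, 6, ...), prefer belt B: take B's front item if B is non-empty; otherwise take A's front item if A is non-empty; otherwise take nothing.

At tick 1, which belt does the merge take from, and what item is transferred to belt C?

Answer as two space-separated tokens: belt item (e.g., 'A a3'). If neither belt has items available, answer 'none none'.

Answer: A bolt

Derivation:
Tick 1: prefer A, take bolt from A; A=[gear,hinge,flask,tile,orb] B=[tube,clip,oval,peg,mesh] C=[bolt]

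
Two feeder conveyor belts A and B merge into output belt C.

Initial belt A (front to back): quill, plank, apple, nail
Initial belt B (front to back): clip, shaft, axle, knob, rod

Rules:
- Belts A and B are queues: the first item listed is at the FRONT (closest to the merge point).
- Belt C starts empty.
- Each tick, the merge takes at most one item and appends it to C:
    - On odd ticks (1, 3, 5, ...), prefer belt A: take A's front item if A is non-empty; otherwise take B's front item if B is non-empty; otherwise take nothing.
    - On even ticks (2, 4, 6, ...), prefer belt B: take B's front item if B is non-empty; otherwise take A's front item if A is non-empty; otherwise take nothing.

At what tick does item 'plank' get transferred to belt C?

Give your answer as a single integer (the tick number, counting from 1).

Answer: 3

Derivation:
Tick 1: prefer A, take quill from A; A=[plank,apple,nail] B=[clip,shaft,axle,knob,rod] C=[quill]
Tick 2: prefer B, take clip from B; A=[plank,apple,nail] B=[shaft,axle,knob,rod] C=[quill,clip]
Tick 3: prefer A, take plank from A; A=[apple,nail] B=[shaft,axle,knob,rod] C=[quill,clip,plank]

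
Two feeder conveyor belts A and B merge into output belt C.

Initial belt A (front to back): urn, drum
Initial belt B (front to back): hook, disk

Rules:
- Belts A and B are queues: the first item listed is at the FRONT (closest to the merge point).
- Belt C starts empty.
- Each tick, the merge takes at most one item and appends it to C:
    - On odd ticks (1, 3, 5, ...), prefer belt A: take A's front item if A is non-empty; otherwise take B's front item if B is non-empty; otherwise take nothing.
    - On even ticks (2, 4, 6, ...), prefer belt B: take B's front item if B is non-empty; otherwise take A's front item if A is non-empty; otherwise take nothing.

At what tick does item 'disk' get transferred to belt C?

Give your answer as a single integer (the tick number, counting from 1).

Tick 1: prefer A, take urn from A; A=[drum] B=[hook,disk] C=[urn]
Tick 2: prefer B, take hook from B; A=[drum] B=[disk] C=[urn,hook]
Tick 3: prefer A, take drum from A; A=[-] B=[disk] C=[urn,hook,drum]
Tick 4: prefer B, take disk from B; A=[-] B=[-] C=[urn,hook,drum,disk]

Answer: 4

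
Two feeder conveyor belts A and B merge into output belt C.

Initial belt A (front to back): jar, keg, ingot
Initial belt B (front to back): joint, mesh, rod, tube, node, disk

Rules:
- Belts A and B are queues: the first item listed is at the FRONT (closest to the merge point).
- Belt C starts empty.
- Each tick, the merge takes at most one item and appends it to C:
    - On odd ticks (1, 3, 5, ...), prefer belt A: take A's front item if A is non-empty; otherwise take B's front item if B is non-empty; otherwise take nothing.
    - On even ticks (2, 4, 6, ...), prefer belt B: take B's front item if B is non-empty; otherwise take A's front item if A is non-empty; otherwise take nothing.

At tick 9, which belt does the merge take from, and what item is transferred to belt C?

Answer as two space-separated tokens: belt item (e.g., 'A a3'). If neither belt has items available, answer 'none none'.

Tick 1: prefer A, take jar from A; A=[keg,ingot] B=[joint,mesh,rod,tube,node,disk] C=[jar]
Tick 2: prefer B, take joint from B; A=[keg,ingot] B=[mesh,rod,tube,node,disk] C=[jar,joint]
Tick 3: prefer A, take keg from A; A=[ingot] B=[mesh,rod,tube,node,disk] C=[jar,joint,keg]
Tick 4: prefer B, take mesh from B; A=[ingot] B=[rod,tube,node,disk] C=[jar,joint,keg,mesh]
Tick 5: prefer A, take ingot from A; A=[-] B=[rod,tube,node,disk] C=[jar,joint,keg,mesh,ingot]
Tick 6: prefer B, take rod from B; A=[-] B=[tube,node,disk] C=[jar,joint,keg,mesh,ingot,rod]
Tick 7: prefer A, take tube from B; A=[-] B=[node,disk] C=[jar,joint,keg,mesh,ingot,rod,tube]
Tick 8: prefer B, take node from B; A=[-] B=[disk] C=[jar,joint,keg,mesh,ingot,rod,tube,node]
Tick 9: prefer A, take disk from B; A=[-] B=[-] C=[jar,joint,keg,mesh,ingot,rod,tube,node,disk]

Answer: B disk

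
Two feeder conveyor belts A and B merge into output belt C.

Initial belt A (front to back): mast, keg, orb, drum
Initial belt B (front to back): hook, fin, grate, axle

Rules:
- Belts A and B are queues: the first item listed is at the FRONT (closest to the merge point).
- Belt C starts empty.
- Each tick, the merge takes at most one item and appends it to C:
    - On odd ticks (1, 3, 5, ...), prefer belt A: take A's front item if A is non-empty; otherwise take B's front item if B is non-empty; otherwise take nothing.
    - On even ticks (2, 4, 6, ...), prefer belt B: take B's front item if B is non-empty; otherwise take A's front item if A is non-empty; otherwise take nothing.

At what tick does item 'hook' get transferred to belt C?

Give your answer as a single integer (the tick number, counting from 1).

Answer: 2

Derivation:
Tick 1: prefer A, take mast from A; A=[keg,orb,drum] B=[hook,fin,grate,axle] C=[mast]
Tick 2: prefer B, take hook from B; A=[keg,orb,drum] B=[fin,grate,axle] C=[mast,hook]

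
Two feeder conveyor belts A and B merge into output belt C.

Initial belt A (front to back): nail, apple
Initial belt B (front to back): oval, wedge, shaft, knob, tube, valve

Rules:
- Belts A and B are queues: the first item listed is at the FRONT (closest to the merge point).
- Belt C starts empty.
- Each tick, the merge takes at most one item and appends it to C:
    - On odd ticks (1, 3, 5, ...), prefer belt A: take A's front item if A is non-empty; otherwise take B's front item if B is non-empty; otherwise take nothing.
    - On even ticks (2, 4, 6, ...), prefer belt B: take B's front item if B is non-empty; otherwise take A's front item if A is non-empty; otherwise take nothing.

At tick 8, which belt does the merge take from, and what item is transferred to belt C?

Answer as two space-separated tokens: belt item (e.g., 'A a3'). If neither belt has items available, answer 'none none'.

Answer: B valve

Derivation:
Tick 1: prefer A, take nail from A; A=[apple] B=[oval,wedge,shaft,knob,tube,valve] C=[nail]
Tick 2: prefer B, take oval from B; A=[apple] B=[wedge,shaft,knob,tube,valve] C=[nail,oval]
Tick 3: prefer A, take apple from A; A=[-] B=[wedge,shaft,knob,tube,valve] C=[nail,oval,apple]
Tick 4: prefer B, take wedge from B; A=[-] B=[shaft,knob,tube,valve] C=[nail,oval,apple,wedge]
Tick 5: prefer A, take shaft from B; A=[-] B=[knob,tube,valve] C=[nail,oval,apple,wedge,shaft]
Tick 6: prefer B, take knob from B; A=[-] B=[tube,valve] C=[nail,oval,apple,wedge,shaft,knob]
Tick 7: prefer A, take tube from B; A=[-] B=[valve] C=[nail,oval,apple,wedge,shaft,knob,tube]
Tick 8: prefer B, take valve from B; A=[-] B=[-] C=[nail,oval,apple,wedge,shaft,knob,tube,valve]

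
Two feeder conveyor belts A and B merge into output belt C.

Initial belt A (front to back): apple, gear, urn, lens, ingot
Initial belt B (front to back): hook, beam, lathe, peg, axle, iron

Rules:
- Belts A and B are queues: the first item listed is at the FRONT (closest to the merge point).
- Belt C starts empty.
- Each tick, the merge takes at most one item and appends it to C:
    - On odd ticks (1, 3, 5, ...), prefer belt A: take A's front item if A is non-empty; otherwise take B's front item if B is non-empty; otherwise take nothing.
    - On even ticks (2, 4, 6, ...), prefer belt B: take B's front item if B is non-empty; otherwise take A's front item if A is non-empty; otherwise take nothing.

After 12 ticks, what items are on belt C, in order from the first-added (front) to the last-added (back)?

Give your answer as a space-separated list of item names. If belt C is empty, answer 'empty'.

Tick 1: prefer A, take apple from A; A=[gear,urn,lens,ingot] B=[hook,beam,lathe,peg,axle,iron] C=[apple]
Tick 2: prefer B, take hook from B; A=[gear,urn,lens,ingot] B=[beam,lathe,peg,axle,iron] C=[apple,hook]
Tick 3: prefer A, take gear from A; A=[urn,lens,ingot] B=[beam,lathe,peg,axle,iron] C=[apple,hook,gear]
Tick 4: prefer B, take beam from B; A=[urn,lens,ingot] B=[lathe,peg,axle,iron] C=[apple,hook,gear,beam]
Tick 5: prefer A, take urn from A; A=[lens,ingot] B=[lathe,peg,axle,iron] C=[apple,hook,gear,beam,urn]
Tick 6: prefer B, take lathe from B; A=[lens,ingot] B=[peg,axle,iron] C=[apple,hook,gear,beam,urn,lathe]
Tick 7: prefer A, take lens from A; A=[ingot] B=[peg,axle,iron] C=[apple,hook,gear,beam,urn,lathe,lens]
Tick 8: prefer B, take peg from B; A=[ingot] B=[axle,iron] C=[apple,hook,gear,beam,urn,lathe,lens,peg]
Tick 9: prefer A, take ingot from A; A=[-] B=[axle,iron] C=[apple,hook,gear,beam,urn,lathe,lens,peg,ingot]
Tick 10: prefer B, take axle from B; A=[-] B=[iron] C=[apple,hook,gear,beam,urn,lathe,lens,peg,ingot,axle]
Tick 11: prefer A, take iron from B; A=[-] B=[-] C=[apple,hook,gear,beam,urn,lathe,lens,peg,ingot,axle,iron]
Tick 12: prefer B, both empty, nothing taken; A=[-] B=[-] C=[apple,hook,gear,beam,urn,lathe,lens,peg,ingot,axle,iron]

Answer: apple hook gear beam urn lathe lens peg ingot axle iron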